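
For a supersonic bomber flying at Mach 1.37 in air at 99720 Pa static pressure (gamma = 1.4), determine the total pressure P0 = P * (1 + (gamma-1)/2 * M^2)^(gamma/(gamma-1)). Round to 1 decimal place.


Step 1: (gamma-1)/2 * M^2 = 0.2 * 1.8769 = 0.37538
Step 2: 1 + 0.37538 = 1.37538
Step 3: Exponent gamma/(gamma-1) = 3.5
Step 4: P0 = 99720 * 1.37538^3.5 = 304271.8 Pa

304271.8


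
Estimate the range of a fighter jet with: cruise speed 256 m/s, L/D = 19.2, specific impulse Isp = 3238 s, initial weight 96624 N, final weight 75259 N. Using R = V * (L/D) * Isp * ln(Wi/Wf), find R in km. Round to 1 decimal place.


Step 1: Coefficient = V * (L/D) * Isp = 256 * 19.2 * 3238 = 15915417.6 m
Step 2: Wi/Wf = 96624 / 75259 = 1.283886
Step 3: ln(1.283886) = 0.249892
Step 4: R = 15915417.6 * 0.249892 = 3977130.1 m = 3977.1 km

3977.1


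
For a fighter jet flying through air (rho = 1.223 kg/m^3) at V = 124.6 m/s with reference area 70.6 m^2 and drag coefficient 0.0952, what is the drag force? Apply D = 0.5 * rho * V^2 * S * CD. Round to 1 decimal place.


Step 1: Dynamic pressure q = 0.5 * 1.223 * 124.6^2 = 9493.6353 Pa
Step 2: Drag D = q * S * CD = 9493.6353 * 70.6 * 0.0952
Step 3: D = 63807.9 N

63807.9


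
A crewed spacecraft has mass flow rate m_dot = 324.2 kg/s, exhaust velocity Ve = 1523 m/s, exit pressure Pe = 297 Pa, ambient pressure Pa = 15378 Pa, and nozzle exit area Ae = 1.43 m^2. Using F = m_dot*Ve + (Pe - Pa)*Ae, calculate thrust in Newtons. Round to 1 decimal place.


Step 1: Momentum thrust = m_dot * Ve = 324.2 * 1523 = 493756.6 N
Step 2: Pressure thrust = (Pe - Pa) * Ae = (297 - 15378) * 1.43 = -21565.83 N
Step 3: Total thrust F = 493756.6 + -21565.83 = 472190.8 N

472190.8


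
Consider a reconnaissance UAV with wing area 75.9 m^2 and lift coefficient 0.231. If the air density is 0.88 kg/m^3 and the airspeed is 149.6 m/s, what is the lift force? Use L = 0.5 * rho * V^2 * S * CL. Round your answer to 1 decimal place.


Step 1: Calculate dynamic pressure q = 0.5 * 0.88 * 149.6^2 = 0.5 * 0.88 * 22380.16 = 9847.2704 Pa
Step 2: Multiply by wing area and lift coefficient: L = 9847.2704 * 75.9 * 0.231
Step 3: L = 747407.8234 * 0.231 = 172651.2 N

172651.2


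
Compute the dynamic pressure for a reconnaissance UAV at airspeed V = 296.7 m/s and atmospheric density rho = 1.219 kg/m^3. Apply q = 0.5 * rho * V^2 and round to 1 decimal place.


Step 1: V^2 = 296.7^2 = 88030.89
Step 2: q = 0.5 * 1.219 * 88030.89
Step 3: q = 53654.8 Pa

53654.8


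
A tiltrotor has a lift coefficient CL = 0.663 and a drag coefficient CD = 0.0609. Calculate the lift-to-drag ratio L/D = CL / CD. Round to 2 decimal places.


Step 1: L/D = CL / CD = 0.663 / 0.0609
Step 2: L/D = 10.89

10.89


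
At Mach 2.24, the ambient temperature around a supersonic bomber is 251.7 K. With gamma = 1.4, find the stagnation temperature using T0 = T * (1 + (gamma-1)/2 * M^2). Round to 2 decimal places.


Step 1: (gamma-1)/2 = 0.2
Step 2: M^2 = 5.0176
Step 3: 1 + 0.2 * 5.0176 = 2.00352
Step 4: T0 = 251.7 * 2.00352 = 504.29 K

504.29


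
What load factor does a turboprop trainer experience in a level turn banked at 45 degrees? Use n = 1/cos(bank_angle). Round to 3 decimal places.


Step 1: Convert 45 degrees to radians = 0.785398
Step 2: cos(45 deg) = 0.707107
Step 3: n = 1 / 0.707107 = 1.414

1.414


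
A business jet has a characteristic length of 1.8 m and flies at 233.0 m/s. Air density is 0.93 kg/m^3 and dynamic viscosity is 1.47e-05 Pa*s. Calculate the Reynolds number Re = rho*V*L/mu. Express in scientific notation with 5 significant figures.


Step 1: Numerator = rho * V * L = 0.93 * 233.0 * 1.8 = 390.042
Step 2: Re = 390.042 / 1.47e-05
Step 3: Re = 2.6533e+07

2.6533e+07


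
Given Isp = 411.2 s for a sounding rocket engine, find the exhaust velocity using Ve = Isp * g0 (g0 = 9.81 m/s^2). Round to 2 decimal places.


Step 1: Ve = Isp * g0 = 411.2 * 9.81
Step 2: Ve = 4033.87 m/s

4033.87


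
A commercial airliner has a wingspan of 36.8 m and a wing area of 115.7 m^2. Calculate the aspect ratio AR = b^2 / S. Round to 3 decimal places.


Step 1: b^2 = 36.8^2 = 1354.24
Step 2: AR = 1354.24 / 115.7 = 11.705

11.705


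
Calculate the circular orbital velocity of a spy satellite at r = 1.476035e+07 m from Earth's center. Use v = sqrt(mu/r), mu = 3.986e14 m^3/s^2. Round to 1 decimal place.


Step 1: mu / r = 3.986e14 / 1.476035e+07 = 27004779.697
Step 2: v = sqrt(27004779.697) = 5196.6 m/s

5196.6


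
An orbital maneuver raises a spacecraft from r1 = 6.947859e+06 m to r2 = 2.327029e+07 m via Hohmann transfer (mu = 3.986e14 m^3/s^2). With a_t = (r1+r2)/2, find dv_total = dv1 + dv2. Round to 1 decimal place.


Step 1: Transfer semi-major axis a_t = (6.947859e+06 + 2.327029e+07) / 2 = 1.510907e+07 m
Step 2: v1 (circular at r1) = sqrt(mu/r1) = 7574.31 m/s
Step 3: v_t1 = sqrt(mu*(2/r1 - 1/a_t)) = 9399.94 m/s
Step 4: dv1 = |9399.94 - 7574.31| = 1825.63 m/s
Step 5: v2 (circular at r2) = 4138.74 m/s, v_t2 = 2806.56 m/s
Step 6: dv2 = |4138.74 - 2806.56| = 1332.18 m/s
Step 7: Total delta-v = 1825.63 + 1332.18 = 3157.8 m/s

3157.8


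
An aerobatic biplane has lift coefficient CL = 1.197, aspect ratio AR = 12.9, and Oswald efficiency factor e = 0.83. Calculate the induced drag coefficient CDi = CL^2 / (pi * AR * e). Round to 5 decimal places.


Step 1: CL^2 = 1.197^2 = 1.432809
Step 2: pi * AR * e = 3.14159 * 12.9 * 0.83 = 33.637033
Step 3: CDi = 1.432809 / 33.637033 = 0.04260

0.04260


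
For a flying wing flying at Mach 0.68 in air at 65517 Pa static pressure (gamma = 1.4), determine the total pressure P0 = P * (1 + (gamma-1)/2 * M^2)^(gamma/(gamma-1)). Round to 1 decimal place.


Step 1: (gamma-1)/2 * M^2 = 0.2 * 0.4624 = 0.09248
Step 2: 1 + 0.09248 = 1.09248
Step 3: Exponent gamma/(gamma-1) = 3.5
Step 4: P0 = 65517 * 1.09248^3.5 = 89289.7 Pa

89289.7


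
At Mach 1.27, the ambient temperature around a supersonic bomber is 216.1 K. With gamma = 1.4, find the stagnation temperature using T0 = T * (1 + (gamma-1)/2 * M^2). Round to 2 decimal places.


Step 1: (gamma-1)/2 = 0.2
Step 2: M^2 = 1.6129
Step 3: 1 + 0.2 * 1.6129 = 1.32258
Step 4: T0 = 216.1 * 1.32258 = 285.81 K

285.81


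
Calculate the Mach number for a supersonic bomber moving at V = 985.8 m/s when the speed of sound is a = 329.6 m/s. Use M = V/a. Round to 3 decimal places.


Step 1: M = V / a = 985.8 / 329.6
Step 2: M = 2.991

2.991


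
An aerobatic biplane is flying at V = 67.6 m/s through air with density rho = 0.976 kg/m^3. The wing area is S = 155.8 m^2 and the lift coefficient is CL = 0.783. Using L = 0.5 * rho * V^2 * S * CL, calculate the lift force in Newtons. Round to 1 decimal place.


Step 1: Calculate dynamic pressure q = 0.5 * 0.976 * 67.6^2 = 0.5 * 0.976 * 4569.76 = 2230.0429 Pa
Step 2: Multiply by wing area and lift coefficient: L = 2230.0429 * 155.8 * 0.783
Step 3: L = 347440.6807 * 0.783 = 272046.1 N

272046.1


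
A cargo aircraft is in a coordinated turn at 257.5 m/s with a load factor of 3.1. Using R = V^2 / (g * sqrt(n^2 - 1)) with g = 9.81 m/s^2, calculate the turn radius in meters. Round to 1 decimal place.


Step 1: V^2 = 257.5^2 = 66306.25
Step 2: n^2 - 1 = 3.1^2 - 1 = 8.61
Step 3: sqrt(8.61) = 2.93428
Step 4: R = 66306.25 / (9.81 * 2.93428) = 2303.5 m

2303.5


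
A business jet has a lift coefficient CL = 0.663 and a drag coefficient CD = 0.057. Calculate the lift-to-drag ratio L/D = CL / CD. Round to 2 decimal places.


Step 1: L/D = CL / CD = 0.663 / 0.057
Step 2: L/D = 11.63

11.63


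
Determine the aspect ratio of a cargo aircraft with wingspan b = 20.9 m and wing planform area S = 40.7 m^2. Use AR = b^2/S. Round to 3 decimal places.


Step 1: b^2 = 20.9^2 = 436.81
Step 2: AR = 436.81 / 40.7 = 10.732

10.732


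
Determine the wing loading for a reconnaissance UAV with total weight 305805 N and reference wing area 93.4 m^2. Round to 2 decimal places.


Step 1: Wing loading = W / S = 305805 / 93.4
Step 2: Wing loading = 3274.14 N/m^2

3274.14


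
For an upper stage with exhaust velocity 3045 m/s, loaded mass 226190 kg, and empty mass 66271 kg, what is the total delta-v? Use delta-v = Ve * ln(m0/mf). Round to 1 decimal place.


Step 1: Mass ratio m0/mf = 226190 / 66271 = 3.413107
Step 2: ln(3.413107) = 1.227623
Step 3: delta-v = 3045 * 1.227623 = 3738.1 m/s

3738.1


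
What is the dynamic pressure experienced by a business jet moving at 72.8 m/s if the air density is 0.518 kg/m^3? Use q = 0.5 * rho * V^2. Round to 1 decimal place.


Step 1: V^2 = 72.8^2 = 5299.84
Step 2: q = 0.5 * 0.518 * 5299.84
Step 3: q = 1372.7 Pa

1372.7


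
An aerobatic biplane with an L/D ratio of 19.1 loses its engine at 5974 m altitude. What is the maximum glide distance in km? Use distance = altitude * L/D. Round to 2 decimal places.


Step 1: Glide distance = altitude * L/D = 5974 * 19.1 = 114103.4 m
Step 2: Convert to km: 114103.4 / 1000 = 114.10 km

114.10


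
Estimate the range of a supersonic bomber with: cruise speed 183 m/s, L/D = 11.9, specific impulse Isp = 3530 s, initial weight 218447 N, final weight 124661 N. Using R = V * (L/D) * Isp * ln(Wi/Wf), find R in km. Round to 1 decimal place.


Step 1: Coefficient = V * (L/D) * Isp = 183 * 11.9 * 3530 = 7687281.0 m
Step 2: Wi/Wf = 218447 / 124661 = 1.752328
Step 3: ln(1.752328) = 0.560945
Step 4: R = 7687281.0 * 0.560945 = 4312144.7 m = 4312.1 km

4312.1


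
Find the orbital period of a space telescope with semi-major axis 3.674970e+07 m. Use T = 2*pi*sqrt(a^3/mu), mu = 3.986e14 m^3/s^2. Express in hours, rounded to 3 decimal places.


Step 1: a^3 / mu = 4.963196e+22 / 3.986e14 = 1.245157e+08
Step 2: sqrt(1.245157e+08) = 11158.6601 s
Step 3: T = 2*pi * 11158.6601 = 70111.93 s
Step 4: T in hours = 70111.93 / 3600 = 19.476 hours

19.476


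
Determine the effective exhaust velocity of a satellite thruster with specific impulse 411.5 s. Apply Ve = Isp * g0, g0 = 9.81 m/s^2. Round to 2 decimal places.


Step 1: Ve = Isp * g0 = 411.5 * 9.81
Step 2: Ve = 4036.82 m/s

4036.82


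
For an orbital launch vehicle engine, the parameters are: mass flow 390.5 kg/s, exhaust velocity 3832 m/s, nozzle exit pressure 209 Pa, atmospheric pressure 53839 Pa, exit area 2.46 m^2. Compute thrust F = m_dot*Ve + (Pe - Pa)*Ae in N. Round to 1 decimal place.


Step 1: Momentum thrust = m_dot * Ve = 390.5 * 3832 = 1496396.0 N
Step 2: Pressure thrust = (Pe - Pa) * Ae = (209 - 53839) * 2.46 = -131929.80 N
Step 3: Total thrust F = 1496396.0 + -131929.80 = 1364466.2 N

1364466.2


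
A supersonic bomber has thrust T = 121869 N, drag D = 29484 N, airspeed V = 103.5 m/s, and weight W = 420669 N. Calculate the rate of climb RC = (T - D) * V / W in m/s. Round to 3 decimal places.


Step 1: Excess thrust = T - D = 121869 - 29484 = 92385 N
Step 2: Excess power = 92385 * 103.5 = 9561847.5 W
Step 3: RC = 9561847.5 / 420669 = 22.730 m/s

22.730


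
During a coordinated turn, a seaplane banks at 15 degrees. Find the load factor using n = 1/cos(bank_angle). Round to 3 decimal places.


Step 1: Convert 15 degrees to radians = 0.261799
Step 2: cos(15 deg) = 0.965926
Step 3: n = 1 / 0.965926 = 1.035

1.035


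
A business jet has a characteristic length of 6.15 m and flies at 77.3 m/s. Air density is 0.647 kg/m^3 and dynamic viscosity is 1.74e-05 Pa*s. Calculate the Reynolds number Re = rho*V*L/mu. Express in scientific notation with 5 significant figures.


Step 1: Numerator = rho * V * L = 0.647 * 77.3 * 6.15 = 307.580565
Step 2: Re = 307.580565 / 1.74e-05
Step 3: Re = 1.7677e+07

1.7677e+07


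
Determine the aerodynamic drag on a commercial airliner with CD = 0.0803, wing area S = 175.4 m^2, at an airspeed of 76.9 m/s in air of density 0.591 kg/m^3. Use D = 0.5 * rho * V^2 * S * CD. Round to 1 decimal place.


Step 1: Dynamic pressure q = 0.5 * 0.591 * 76.9^2 = 1747.4718 Pa
Step 2: Drag D = q * S * CD = 1747.4718 * 175.4 * 0.0803
Step 3: D = 24612.5 N

24612.5


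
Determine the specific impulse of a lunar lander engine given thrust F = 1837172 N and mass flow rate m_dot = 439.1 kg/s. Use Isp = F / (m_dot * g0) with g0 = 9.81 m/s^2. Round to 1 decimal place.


Step 1: m_dot * g0 = 439.1 * 9.81 = 4307.57
Step 2: Isp = 1837172 / 4307.57 = 426.5 s

426.5


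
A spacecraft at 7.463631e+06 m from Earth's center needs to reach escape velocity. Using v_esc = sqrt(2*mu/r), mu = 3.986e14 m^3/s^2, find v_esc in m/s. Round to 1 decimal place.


Step 1: 2*mu/r = 2 * 3.986e14 / 7.463631e+06 = 106811282.6049
Step 2: v_esc = sqrt(106811282.6049) = 10335.0 m/s

10335.0


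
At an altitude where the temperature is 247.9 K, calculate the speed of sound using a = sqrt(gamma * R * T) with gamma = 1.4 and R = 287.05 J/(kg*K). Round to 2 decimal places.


Step 1: gamma * R * T = 1.4 * 287.05 * 247.9 = 99623.573
Step 2: a = sqrt(99623.573) = 315.63 m/s

315.63


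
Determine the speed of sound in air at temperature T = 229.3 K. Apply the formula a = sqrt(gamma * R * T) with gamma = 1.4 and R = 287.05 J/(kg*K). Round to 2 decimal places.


Step 1: gamma * R * T = 1.4 * 287.05 * 229.3 = 92148.791
Step 2: a = sqrt(92148.791) = 303.56 m/s

303.56


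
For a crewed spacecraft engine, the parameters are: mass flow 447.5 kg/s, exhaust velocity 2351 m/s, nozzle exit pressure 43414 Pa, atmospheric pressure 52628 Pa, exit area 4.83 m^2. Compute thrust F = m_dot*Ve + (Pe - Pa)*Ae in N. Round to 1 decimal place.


Step 1: Momentum thrust = m_dot * Ve = 447.5 * 2351 = 1052072.5 N
Step 2: Pressure thrust = (Pe - Pa) * Ae = (43414 - 52628) * 4.83 = -44503.62 N
Step 3: Total thrust F = 1052072.5 + -44503.62 = 1007568.9 N

1007568.9


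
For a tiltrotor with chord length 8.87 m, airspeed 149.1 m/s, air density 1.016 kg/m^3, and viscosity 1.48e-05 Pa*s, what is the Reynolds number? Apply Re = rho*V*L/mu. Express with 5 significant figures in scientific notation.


Step 1: Numerator = rho * V * L = 1.016 * 149.1 * 8.87 = 1343.677272
Step 2: Re = 1343.677272 / 1.48e-05
Step 3: Re = 9.0789e+07

9.0789e+07


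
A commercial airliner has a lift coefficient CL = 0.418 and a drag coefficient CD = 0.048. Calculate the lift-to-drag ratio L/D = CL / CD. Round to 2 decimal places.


Step 1: L/D = CL / CD = 0.418 / 0.048
Step 2: L/D = 8.71

8.71


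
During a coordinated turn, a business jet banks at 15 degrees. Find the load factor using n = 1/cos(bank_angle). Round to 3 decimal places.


Step 1: Convert 15 degrees to radians = 0.261799
Step 2: cos(15 deg) = 0.965926
Step 3: n = 1 / 0.965926 = 1.035

1.035


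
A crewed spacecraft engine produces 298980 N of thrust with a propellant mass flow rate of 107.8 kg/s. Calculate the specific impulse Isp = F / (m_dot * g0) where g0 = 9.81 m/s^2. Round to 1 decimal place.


Step 1: m_dot * g0 = 107.8 * 9.81 = 1057.52
Step 2: Isp = 298980 / 1057.52 = 282.7 s

282.7


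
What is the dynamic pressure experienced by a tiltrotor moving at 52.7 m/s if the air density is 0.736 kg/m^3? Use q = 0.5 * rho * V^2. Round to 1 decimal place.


Step 1: V^2 = 52.7^2 = 2777.29
Step 2: q = 0.5 * 0.736 * 2777.29
Step 3: q = 1022.0 Pa

1022.0


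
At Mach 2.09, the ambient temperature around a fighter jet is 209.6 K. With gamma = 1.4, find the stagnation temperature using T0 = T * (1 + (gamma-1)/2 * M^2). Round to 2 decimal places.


Step 1: (gamma-1)/2 = 0.2
Step 2: M^2 = 4.3681
Step 3: 1 + 0.2 * 4.3681 = 1.87362
Step 4: T0 = 209.6 * 1.87362 = 392.71 K

392.71


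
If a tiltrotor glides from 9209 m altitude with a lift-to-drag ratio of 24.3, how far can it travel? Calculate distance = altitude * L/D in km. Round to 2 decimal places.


Step 1: Glide distance = altitude * L/D = 9209 * 24.3 = 223778.7 m
Step 2: Convert to km: 223778.7 / 1000 = 223.78 km

223.78


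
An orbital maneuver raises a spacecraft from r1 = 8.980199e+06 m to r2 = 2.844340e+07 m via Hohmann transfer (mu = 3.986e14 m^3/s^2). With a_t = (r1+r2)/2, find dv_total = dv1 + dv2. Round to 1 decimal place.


Step 1: Transfer semi-major axis a_t = (8.980199e+06 + 2.844340e+07) / 2 = 1.871180e+07 m
Step 2: v1 (circular at r1) = sqrt(mu/r1) = 6662.32 m/s
Step 3: v_t1 = sqrt(mu*(2/r1 - 1/a_t)) = 8214.07 m/s
Step 4: dv1 = |8214.07 - 6662.32| = 1551.75 m/s
Step 5: v2 (circular at r2) = 3743.5 m/s, v_t2 = 2593.36 m/s
Step 6: dv2 = |3743.5 - 2593.36| = 1150.14 m/s
Step 7: Total delta-v = 1551.75 + 1150.14 = 2701.9 m/s

2701.9


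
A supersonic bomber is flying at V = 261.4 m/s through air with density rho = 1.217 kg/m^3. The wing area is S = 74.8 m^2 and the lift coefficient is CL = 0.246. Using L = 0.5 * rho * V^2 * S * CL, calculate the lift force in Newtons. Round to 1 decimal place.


Step 1: Calculate dynamic pressure q = 0.5 * 1.217 * 261.4^2 = 0.5 * 1.217 * 68329.96 = 41578.7807 Pa
Step 2: Multiply by wing area and lift coefficient: L = 41578.7807 * 74.8 * 0.246
Step 3: L = 3110092.7934 * 0.246 = 765082.8 N

765082.8


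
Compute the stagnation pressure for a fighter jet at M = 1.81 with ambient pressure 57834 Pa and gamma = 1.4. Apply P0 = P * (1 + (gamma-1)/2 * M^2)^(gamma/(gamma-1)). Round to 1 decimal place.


Step 1: (gamma-1)/2 * M^2 = 0.2 * 3.2761 = 0.65522
Step 2: 1 + 0.65522 = 1.65522
Step 3: Exponent gamma/(gamma-1) = 3.5
Step 4: P0 = 57834 * 1.65522^3.5 = 337425.8 Pa

337425.8


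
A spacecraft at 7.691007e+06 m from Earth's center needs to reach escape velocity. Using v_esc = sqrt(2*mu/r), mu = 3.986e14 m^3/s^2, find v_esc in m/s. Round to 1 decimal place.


Step 1: 2*mu/r = 2 * 3.986e14 / 7.691007e+06 = 103653526.7748
Step 2: v_esc = sqrt(103653526.7748) = 10181.0 m/s

10181.0


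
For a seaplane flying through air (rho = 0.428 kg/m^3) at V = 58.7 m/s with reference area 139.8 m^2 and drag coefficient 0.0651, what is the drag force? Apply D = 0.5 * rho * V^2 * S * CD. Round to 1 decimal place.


Step 1: Dynamic pressure q = 0.5 * 0.428 * 58.7^2 = 737.3777 Pa
Step 2: Drag D = q * S * CD = 737.3777 * 139.8 * 0.0651
Step 3: D = 6710.9 N

6710.9


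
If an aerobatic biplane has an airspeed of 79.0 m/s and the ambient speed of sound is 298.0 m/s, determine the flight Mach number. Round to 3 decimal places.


Step 1: M = V / a = 79.0 / 298.0
Step 2: M = 0.265

0.265


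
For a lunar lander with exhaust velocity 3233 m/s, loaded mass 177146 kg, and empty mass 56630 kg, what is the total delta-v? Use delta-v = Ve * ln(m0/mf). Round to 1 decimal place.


Step 1: Mass ratio m0/mf = 177146 / 56630 = 3.12813
Step 2: ln(3.12813) = 1.140435
Step 3: delta-v = 3233 * 1.140435 = 3687.0 m/s

3687.0


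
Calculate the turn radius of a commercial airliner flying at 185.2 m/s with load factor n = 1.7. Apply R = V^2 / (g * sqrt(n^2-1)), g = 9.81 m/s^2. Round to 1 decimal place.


Step 1: V^2 = 185.2^2 = 34299.04
Step 2: n^2 - 1 = 1.7^2 - 1 = 1.89
Step 3: sqrt(1.89) = 1.374773
Step 4: R = 34299.04 / (9.81 * 1.374773) = 2543.2 m

2543.2


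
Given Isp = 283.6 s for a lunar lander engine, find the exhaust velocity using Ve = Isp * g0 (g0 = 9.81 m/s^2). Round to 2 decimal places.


Step 1: Ve = Isp * g0 = 283.6 * 9.81
Step 2: Ve = 2782.12 m/s

2782.12


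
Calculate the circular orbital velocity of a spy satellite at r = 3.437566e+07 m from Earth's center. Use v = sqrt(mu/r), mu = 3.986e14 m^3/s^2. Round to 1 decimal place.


Step 1: mu / r = 3.986e14 / 3.437566e+07 = 11595413.7317
Step 2: v = sqrt(11595413.7317) = 3405.2 m/s

3405.2


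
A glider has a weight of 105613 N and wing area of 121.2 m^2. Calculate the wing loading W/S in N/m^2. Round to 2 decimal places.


Step 1: Wing loading = W / S = 105613 / 121.2
Step 2: Wing loading = 871.39 N/m^2

871.39


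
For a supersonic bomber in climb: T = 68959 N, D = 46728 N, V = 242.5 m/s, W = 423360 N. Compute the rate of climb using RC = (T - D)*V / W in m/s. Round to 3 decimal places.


Step 1: Excess thrust = T - D = 68959 - 46728 = 22231 N
Step 2: Excess power = 22231 * 242.5 = 5391017.5 W
Step 3: RC = 5391017.5 / 423360 = 12.734 m/s

12.734


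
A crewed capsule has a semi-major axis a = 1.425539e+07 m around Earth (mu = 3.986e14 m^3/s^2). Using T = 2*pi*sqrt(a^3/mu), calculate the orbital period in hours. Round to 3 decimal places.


Step 1: a^3 / mu = 2.896925e+21 / 3.986e14 = 7.267751e+06
Step 2: sqrt(7.267751e+06) = 2695.8766 s
Step 3: T = 2*pi * 2695.8766 = 16938.69 s
Step 4: T in hours = 16938.69 / 3600 = 4.705 hours

4.705


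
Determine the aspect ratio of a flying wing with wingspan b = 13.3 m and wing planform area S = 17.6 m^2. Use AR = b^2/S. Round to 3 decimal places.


Step 1: b^2 = 13.3^2 = 176.89
Step 2: AR = 176.89 / 17.6 = 10.051

10.051


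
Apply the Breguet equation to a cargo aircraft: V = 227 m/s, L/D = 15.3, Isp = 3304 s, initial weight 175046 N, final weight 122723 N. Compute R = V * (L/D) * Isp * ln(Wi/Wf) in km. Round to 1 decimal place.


Step 1: Coefficient = V * (L/D) * Isp = 227 * 15.3 * 3304 = 11475122.4 m
Step 2: Wi/Wf = 175046 / 122723 = 1.42635
Step 3: ln(1.42635) = 0.355119
Step 4: R = 11475122.4 * 0.355119 = 4075034.1 m = 4075.0 km

4075.0


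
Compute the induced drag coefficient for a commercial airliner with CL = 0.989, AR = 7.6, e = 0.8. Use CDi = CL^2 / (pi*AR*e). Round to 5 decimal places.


Step 1: CL^2 = 0.989^2 = 0.978121
Step 2: pi * AR * e = 3.14159 * 7.6 * 0.8 = 19.100883
Step 3: CDi = 0.978121 / 19.100883 = 0.05121

0.05121


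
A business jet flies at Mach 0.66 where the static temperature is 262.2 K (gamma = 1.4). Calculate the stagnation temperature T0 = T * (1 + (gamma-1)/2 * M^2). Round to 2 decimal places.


Step 1: (gamma-1)/2 = 0.2
Step 2: M^2 = 0.4356
Step 3: 1 + 0.2 * 0.4356 = 1.08712
Step 4: T0 = 262.2 * 1.08712 = 285.04 K

285.04


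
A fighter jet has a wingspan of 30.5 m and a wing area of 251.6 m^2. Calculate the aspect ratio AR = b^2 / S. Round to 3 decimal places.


Step 1: b^2 = 30.5^2 = 930.25
Step 2: AR = 930.25 / 251.6 = 3.697

3.697


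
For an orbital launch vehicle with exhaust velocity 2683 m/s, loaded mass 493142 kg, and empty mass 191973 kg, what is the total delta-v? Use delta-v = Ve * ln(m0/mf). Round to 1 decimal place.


Step 1: Mass ratio m0/mf = 493142 / 191973 = 2.568809
Step 2: ln(2.568809) = 0.943442
Step 3: delta-v = 2683 * 0.943442 = 2531.3 m/s

2531.3


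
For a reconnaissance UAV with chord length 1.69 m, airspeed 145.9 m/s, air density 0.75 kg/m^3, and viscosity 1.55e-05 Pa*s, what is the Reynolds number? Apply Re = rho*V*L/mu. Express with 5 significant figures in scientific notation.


Step 1: Numerator = rho * V * L = 0.75 * 145.9 * 1.69 = 184.92825
Step 2: Re = 184.92825 / 1.55e-05
Step 3: Re = 1.1931e+07

1.1931e+07


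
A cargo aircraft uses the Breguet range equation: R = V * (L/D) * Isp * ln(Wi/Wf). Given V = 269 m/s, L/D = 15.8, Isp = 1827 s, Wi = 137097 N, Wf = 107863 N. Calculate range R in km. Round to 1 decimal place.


Step 1: Coefficient = V * (L/D) * Isp = 269 * 15.8 * 1827 = 7765115.4 m
Step 2: Wi/Wf = 137097 / 107863 = 1.271029
Step 3: ln(1.271029) = 0.239827
Step 4: R = 7765115.4 * 0.239827 = 1862282.8 m = 1862.3 km

1862.3


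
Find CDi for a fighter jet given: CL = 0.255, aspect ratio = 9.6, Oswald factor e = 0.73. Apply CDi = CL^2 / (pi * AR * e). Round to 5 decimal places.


Step 1: CL^2 = 0.255^2 = 0.065025
Step 2: pi * AR * e = 3.14159 * 9.6 * 0.73 = 22.016281
Step 3: CDi = 0.065025 / 22.016281 = 0.00295

0.00295


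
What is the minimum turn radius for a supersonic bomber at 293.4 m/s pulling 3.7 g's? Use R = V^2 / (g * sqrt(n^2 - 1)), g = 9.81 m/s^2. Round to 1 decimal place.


Step 1: V^2 = 293.4^2 = 86083.56
Step 2: n^2 - 1 = 3.7^2 - 1 = 12.69
Step 3: sqrt(12.69) = 3.562303
Step 4: R = 86083.56 / (9.81 * 3.562303) = 2463.3 m

2463.3


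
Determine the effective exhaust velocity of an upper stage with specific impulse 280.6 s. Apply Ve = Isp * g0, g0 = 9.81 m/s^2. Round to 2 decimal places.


Step 1: Ve = Isp * g0 = 280.6 * 9.81
Step 2: Ve = 2752.69 m/s

2752.69


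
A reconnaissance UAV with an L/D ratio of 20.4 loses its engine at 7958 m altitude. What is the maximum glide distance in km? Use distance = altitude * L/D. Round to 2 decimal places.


Step 1: Glide distance = altitude * L/D = 7958 * 20.4 = 162343.2 m
Step 2: Convert to km: 162343.2 / 1000 = 162.34 km

162.34


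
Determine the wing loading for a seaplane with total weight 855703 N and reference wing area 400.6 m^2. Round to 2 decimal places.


Step 1: Wing loading = W / S = 855703 / 400.6
Step 2: Wing loading = 2136.05 N/m^2

2136.05


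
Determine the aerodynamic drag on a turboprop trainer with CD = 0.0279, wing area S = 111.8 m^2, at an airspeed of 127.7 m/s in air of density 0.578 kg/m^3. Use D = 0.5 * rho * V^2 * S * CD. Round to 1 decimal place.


Step 1: Dynamic pressure q = 0.5 * 0.578 * 127.7^2 = 4712.8068 Pa
Step 2: Drag D = q * S * CD = 4712.8068 * 111.8 * 0.0279
Step 3: D = 14700.3 N

14700.3


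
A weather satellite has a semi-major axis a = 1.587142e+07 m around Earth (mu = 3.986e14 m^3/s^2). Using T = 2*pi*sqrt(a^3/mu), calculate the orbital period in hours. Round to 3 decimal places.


Step 1: a^3 / mu = 3.998042e+21 / 3.986e14 = 1.003021e+07
Step 2: sqrt(1.003021e+07) = 3167.0508 s
Step 3: T = 2*pi * 3167.0508 = 19899.17 s
Step 4: T in hours = 19899.17 / 3600 = 5.528 hours

5.528


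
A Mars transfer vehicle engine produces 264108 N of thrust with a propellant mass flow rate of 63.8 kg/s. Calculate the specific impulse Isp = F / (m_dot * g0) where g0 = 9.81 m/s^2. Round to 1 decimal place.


Step 1: m_dot * g0 = 63.8 * 9.81 = 625.88
Step 2: Isp = 264108 / 625.88 = 422.0 s

422.0


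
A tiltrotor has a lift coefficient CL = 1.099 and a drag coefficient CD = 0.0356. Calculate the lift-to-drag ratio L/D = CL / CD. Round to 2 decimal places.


Step 1: L/D = CL / CD = 1.099 / 0.0356
Step 2: L/D = 30.87

30.87


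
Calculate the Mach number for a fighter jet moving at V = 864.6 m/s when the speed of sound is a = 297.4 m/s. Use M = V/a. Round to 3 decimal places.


Step 1: M = V / a = 864.6 / 297.4
Step 2: M = 2.907

2.907


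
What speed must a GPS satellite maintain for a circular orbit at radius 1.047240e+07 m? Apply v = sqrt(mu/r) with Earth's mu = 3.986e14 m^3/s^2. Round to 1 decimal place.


Step 1: mu / r = 3.986e14 / 1.047240e+07 = 38061953.3249
Step 2: v = sqrt(38061953.3249) = 6169.4 m/s

6169.4


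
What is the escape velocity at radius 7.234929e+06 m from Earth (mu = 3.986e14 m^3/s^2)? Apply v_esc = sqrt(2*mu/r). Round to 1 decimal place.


Step 1: 2*mu/r = 2 * 3.986e14 / 7.234929e+06 = 110187674.2674
Step 2: v_esc = sqrt(110187674.2674) = 10497.0 m/s

10497.0


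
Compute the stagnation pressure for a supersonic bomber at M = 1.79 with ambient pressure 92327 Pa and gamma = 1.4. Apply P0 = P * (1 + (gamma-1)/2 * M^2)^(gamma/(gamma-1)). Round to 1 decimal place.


Step 1: (gamma-1)/2 * M^2 = 0.2 * 3.2041 = 0.64082
Step 2: 1 + 0.64082 = 1.64082
Step 3: Exponent gamma/(gamma-1) = 3.5
Step 4: P0 = 92327 * 1.64082^3.5 = 522446.7 Pa

522446.7


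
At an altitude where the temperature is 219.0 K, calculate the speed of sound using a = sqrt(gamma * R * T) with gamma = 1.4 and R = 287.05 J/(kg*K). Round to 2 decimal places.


Step 1: gamma * R * T = 1.4 * 287.05 * 219.0 = 88009.53
Step 2: a = sqrt(88009.53) = 296.66 m/s

296.66


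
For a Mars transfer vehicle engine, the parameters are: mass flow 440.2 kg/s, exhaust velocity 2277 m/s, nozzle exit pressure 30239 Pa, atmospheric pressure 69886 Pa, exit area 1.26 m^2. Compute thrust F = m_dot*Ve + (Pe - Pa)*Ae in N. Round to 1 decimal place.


Step 1: Momentum thrust = m_dot * Ve = 440.2 * 2277 = 1002335.4 N
Step 2: Pressure thrust = (Pe - Pa) * Ae = (30239 - 69886) * 1.26 = -49955.22 N
Step 3: Total thrust F = 1002335.4 + -49955.22 = 952380.2 N

952380.2


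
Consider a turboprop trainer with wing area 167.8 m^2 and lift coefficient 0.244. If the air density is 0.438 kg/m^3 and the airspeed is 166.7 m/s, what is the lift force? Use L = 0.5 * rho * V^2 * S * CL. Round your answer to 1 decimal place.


Step 1: Calculate dynamic pressure q = 0.5 * 0.438 * 166.7^2 = 0.5 * 0.438 * 27788.89 = 6085.7669 Pa
Step 2: Multiply by wing area and lift coefficient: L = 6085.7669 * 167.8 * 0.244
Step 3: L = 1021191.6875 * 0.244 = 249170.8 N

249170.8


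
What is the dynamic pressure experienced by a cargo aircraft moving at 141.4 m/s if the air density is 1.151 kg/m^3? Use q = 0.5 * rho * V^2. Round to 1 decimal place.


Step 1: V^2 = 141.4^2 = 19993.96
Step 2: q = 0.5 * 1.151 * 19993.96
Step 3: q = 11506.5 Pa

11506.5


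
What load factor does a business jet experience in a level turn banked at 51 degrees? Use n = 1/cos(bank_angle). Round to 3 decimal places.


Step 1: Convert 51 degrees to radians = 0.890118
Step 2: cos(51 deg) = 0.62932
Step 3: n = 1 / 0.62932 = 1.589

1.589


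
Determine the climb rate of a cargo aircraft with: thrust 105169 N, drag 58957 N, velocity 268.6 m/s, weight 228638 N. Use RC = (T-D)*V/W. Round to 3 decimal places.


Step 1: Excess thrust = T - D = 105169 - 58957 = 46212 N
Step 2: Excess power = 46212 * 268.6 = 12412543.2 W
Step 3: RC = 12412543.2 / 228638 = 54.289 m/s

54.289


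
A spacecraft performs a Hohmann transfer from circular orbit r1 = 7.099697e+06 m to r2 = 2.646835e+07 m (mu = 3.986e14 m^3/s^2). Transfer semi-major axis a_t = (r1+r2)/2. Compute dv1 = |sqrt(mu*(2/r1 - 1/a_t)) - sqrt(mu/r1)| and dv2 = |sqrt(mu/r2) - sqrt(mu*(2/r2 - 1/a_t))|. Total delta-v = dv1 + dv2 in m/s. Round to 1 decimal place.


Step 1: Transfer semi-major axis a_t = (7.099697e+06 + 2.646835e+07) / 2 = 1.678402e+07 m
Step 2: v1 (circular at r1) = sqrt(mu/r1) = 7492.88 m/s
Step 3: v_t1 = sqrt(mu*(2/r1 - 1/a_t)) = 9409.45 m/s
Step 4: dv1 = |9409.45 - 7492.88| = 1916.57 m/s
Step 5: v2 (circular at r2) = 3880.66 m/s, v_t2 = 2523.93 m/s
Step 6: dv2 = |3880.66 - 2523.93| = 1356.73 m/s
Step 7: Total delta-v = 1916.57 + 1356.73 = 3273.3 m/s

3273.3


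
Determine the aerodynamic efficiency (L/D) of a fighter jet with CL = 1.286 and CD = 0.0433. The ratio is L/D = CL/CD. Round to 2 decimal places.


Step 1: L/D = CL / CD = 1.286 / 0.0433
Step 2: L/D = 29.70

29.70


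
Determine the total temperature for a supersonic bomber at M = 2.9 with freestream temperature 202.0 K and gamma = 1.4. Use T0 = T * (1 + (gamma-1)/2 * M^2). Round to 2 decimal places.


Step 1: (gamma-1)/2 = 0.2
Step 2: M^2 = 8.41
Step 3: 1 + 0.2 * 8.41 = 2.682
Step 4: T0 = 202.0 * 2.682 = 541.76 K

541.76


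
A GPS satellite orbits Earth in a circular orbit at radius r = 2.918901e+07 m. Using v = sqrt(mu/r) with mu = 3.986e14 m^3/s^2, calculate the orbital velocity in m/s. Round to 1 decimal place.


Step 1: mu / r = 3.986e14 / 2.918901e+07 = 13655824.5723
Step 2: v = sqrt(13655824.5723) = 3695.4 m/s

3695.4


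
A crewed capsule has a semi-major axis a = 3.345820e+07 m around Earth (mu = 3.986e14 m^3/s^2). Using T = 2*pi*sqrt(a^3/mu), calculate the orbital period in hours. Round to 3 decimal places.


Step 1: a^3 / mu = 3.745482e+22 / 3.986e14 = 9.396593e+07
Step 2: sqrt(9.396593e+07) = 9693.6026 s
Step 3: T = 2*pi * 9693.6026 = 60906.7 s
Step 4: T in hours = 60906.7 / 3600 = 16.919 hours

16.919


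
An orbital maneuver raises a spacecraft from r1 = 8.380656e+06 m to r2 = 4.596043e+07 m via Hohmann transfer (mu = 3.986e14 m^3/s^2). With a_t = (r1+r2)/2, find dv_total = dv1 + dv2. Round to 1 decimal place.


Step 1: Transfer semi-major axis a_t = (8.380656e+06 + 4.596043e+07) / 2 = 2.717054e+07 m
Step 2: v1 (circular at r1) = sqrt(mu/r1) = 6896.51 m/s
Step 3: v_t1 = sqrt(mu*(2/r1 - 1/a_t)) = 8969.59 m/s
Step 4: dv1 = |8969.59 - 6896.51| = 2073.07 m/s
Step 5: v2 (circular at r2) = 2944.94 m/s, v_t2 = 1635.56 m/s
Step 6: dv2 = |2944.94 - 1635.56| = 1309.38 m/s
Step 7: Total delta-v = 2073.07 + 1309.38 = 3382.5 m/s

3382.5


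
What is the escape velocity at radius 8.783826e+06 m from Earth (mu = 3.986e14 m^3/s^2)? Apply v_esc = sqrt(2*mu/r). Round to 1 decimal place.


Step 1: 2*mu/r = 2 * 3.986e14 / 8.783826e+06 = 90757717.6506
Step 2: v_esc = sqrt(90757717.6506) = 9526.7 m/s

9526.7


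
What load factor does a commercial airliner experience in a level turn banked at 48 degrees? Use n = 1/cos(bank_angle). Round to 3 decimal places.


Step 1: Convert 48 degrees to radians = 0.837758
Step 2: cos(48 deg) = 0.669131
Step 3: n = 1 / 0.669131 = 1.494

1.494


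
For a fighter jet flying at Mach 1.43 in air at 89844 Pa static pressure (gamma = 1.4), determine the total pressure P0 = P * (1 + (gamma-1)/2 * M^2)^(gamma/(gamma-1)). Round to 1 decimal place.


Step 1: (gamma-1)/2 * M^2 = 0.2 * 2.0449 = 0.40898
Step 2: 1 + 0.40898 = 1.40898
Step 3: Exponent gamma/(gamma-1) = 3.5
Step 4: P0 = 89844 * 1.40898^3.5 = 298301.9 Pa

298301.9


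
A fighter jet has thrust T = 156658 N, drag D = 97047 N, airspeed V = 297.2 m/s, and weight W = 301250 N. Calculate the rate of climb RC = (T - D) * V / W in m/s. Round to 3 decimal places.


Step 1: Excess thrust = T - D = 156658 - 97047 = 59611 N
Step 2: Excess power = 59611 * 297.2 = 17716389.2 W
Step 3: RC = 17716389.2 / 301250 = 58.810 m/s

58.810


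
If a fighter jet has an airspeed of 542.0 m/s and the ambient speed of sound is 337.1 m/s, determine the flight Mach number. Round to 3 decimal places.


Step 1: M = V / a = 542.0 / 337.1
Step 2: M = 1.608

1.608


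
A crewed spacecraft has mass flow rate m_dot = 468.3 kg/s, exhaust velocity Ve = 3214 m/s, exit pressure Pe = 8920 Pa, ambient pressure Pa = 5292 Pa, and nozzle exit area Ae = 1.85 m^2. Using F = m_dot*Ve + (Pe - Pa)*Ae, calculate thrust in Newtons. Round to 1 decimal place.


Step 1: Momentum thrust = m_dot * Ve = 468.3 * 3214 = 1505116.2 N
Step 2: Pressure thrust = (Pe - Pa) * Ae = (8920 - 5292) * 1.85 = 6711.80 N
Step 3: Total thrust F = 1505116.2 + 6711.80 = 1511828.0 N

1511828.0


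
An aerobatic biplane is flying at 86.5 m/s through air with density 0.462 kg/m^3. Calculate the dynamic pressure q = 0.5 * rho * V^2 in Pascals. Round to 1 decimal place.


Step 1: V^2 = 86.5^2 = 7482.25
Step 2: q = 0.5 * 0.462 * 7482.25
Step 3: q = 1728.4 Pa

1728.4


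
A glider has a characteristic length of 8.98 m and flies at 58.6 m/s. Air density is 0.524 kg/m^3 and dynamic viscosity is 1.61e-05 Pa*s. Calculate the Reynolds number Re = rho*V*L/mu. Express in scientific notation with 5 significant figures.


Step 1: Numerator = rho * V * L = 0.524 * 58.6 * 8.98 = 275.743472
Step 2: Re = 275.743472 / 1.61e-05
Step 3: Re = 1.7127e+07

1.7127e+07


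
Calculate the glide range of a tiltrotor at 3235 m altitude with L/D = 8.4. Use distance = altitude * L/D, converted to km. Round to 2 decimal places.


Step 1: Glide distance = altitude * L/D = 3235 * 8.4 = 27174.0 m
Step 2: Convert to km: 27174.0 / 1000 = 27.17 km

27.17


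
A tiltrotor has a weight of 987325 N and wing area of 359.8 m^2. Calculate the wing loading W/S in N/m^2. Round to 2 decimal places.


Step 1: Wing loading = W / S = 987325 / 359.8
Step 2: Wing loading = 2744.09 N/m^2

2744.09


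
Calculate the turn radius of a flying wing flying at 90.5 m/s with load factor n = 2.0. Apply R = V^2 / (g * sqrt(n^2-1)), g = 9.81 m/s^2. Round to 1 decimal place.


Step 1: V^2 = 90.5^2 = 8190.25
Step 2: n^2 - 1 = 2.0^2 - 1 = 3.0
Step 3: sqrt(3.0) = 1.732051
Step 4: R = 8190.25 / (9.81 * 1.732051) = 482.0 m

482.0


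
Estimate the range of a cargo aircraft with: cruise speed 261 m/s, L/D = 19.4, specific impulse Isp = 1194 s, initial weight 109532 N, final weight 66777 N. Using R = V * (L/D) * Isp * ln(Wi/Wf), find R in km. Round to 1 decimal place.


Step 1: Coefficient = V * (L/D) * Isp = 261 * 19.4 * 1194 = 6045699.6 m
Step 2: Wi/Wf = 109532 / 66777 = 1.640265
Step 3: ln(1.640265) = 0.494858
Step 4: R = 6045699.6 * 0.494858 = 2991763.0 m = 2991.8 km

2991.8


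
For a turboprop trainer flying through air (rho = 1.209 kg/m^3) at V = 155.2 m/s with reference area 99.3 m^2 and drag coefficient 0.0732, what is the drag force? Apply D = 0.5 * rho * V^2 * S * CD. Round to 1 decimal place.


Step 1: Dynamic pressure q = 0.5 * 1.209 * 155.2^2 = 14560.6157 Pa
Step 2: Drag D = q * S * CD = 14560.6157 * 99.3 * 0.0732
Step 3: D = 105837.6 N

105837.6


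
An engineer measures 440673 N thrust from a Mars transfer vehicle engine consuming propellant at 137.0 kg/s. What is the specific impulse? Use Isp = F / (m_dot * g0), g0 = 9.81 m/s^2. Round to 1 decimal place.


Step 1: m_dot * g0 = 137.0 * 9.81 = 1343.97
Step 2: Isp = 440673 / 1343.97 = 327.9 s

327.9


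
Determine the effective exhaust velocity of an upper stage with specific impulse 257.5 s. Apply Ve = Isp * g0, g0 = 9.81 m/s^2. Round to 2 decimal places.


Step 1: Ve = Isp * g0 = 257.5 * 9.81
Step 2: Ve = 2526.08 m/s

2526.08


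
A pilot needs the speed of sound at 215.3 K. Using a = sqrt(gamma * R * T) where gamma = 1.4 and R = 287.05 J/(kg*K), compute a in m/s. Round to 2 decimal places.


Step 1: gamma * R * T = 1.4 * 287.05 * 215.3 = 86522.611
Step 2: a = sqrt(86522.611) = 294.15 m/s

294.15


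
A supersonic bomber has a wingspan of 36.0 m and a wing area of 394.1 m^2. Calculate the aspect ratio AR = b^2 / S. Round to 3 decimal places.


Step 1: b^2 = 36.0^2 = 1296.0
Step 2: AR = 1296.0 / 394.1 = 3.289

3.289


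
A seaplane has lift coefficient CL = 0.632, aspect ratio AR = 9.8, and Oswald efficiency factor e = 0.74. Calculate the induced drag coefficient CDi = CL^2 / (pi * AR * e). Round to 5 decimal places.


Step 1: CL^2 = 0.632^2 = 0.399424
Step 2: pi * AR * e = 3.14159 * 9.8 * 0.74 = 22.78283
Step 3: CDi = 0.399424 / 22.78283 = 0.01753

0.01753


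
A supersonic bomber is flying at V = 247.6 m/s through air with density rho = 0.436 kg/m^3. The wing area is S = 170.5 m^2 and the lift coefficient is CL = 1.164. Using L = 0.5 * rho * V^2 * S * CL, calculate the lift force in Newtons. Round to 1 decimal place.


Step 1: Calculate dynamic pressure q = 0.5 * 0.436 * 247.6^2 = 0.5 * 0.436 * 61305.76 = 13364.6557 Pa
Step 2: Multiply by wing area and lift coefficient: L = 13364.6557 * 170.5 * 1.164
Step 3: L = 2278673.7934 * 1.164 = 2652376.3 N

2652376.3


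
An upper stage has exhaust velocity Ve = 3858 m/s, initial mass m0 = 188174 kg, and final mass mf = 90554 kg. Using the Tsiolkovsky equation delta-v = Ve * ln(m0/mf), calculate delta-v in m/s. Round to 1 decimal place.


Step 1: Mass ratio m0/mf = 188174 / 90554 = 2.078031
Step 2: ln(2.078031) = 0.731421
Step 3: delta-v = 3858 * 0.731421 = 2821.8 m/s

2821.8


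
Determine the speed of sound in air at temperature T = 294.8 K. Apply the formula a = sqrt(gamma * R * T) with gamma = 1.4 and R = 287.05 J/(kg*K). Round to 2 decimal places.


Step 1: gamma * R * T = 1.4 * 287.05 * 294.8 = 118471.276
Step 2: a = sqrt(118471.276) = 344.20 m/s

344.20


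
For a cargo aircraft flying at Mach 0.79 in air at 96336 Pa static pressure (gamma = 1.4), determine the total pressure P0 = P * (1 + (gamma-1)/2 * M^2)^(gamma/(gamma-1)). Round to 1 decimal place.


Step 1: (gamma-1)/2 * M^2 = 0.2 * 0.6241 = 0.12482
Step 2: 1 + 0.12482 = 1.12482
Step 3: Exponent gamma/(gamma-1) = 3.5
Step 4: P0 = 96336 * 1.12482^3.5 = 145405.0 Pa

145405.0


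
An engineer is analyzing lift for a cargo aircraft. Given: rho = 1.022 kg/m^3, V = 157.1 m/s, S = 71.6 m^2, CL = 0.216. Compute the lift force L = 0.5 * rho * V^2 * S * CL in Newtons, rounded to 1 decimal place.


Step 1: Calculate dynamic pressure q = 0.5 * 1.022 * 157.1^2 = 0.5 * 1.022 * 24680.41 = 12611.6895 Pa
Step 2: Multiply by wing area and lift coefficient: L = 12611.6895 * 71.6 * 0.216
Step 3: L = 902996.9689 * 0.216 = 195047.3 N

195047.3


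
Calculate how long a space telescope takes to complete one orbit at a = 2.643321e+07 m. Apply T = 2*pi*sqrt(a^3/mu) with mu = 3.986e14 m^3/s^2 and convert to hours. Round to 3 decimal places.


Step 1: a^3 / mu = 1.846927e+22 / 3.986e14 = 4.633535e+07
Step 2: sqrt(4.633535e+07) = 6807.0072 s
Step 3: T = 2*pi * 6807.0072 = 42769.69 s
Step 4: T in hours = 42769.69 / 3600 = 11.880 hours

11.880
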